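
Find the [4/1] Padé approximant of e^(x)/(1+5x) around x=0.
(21287*x**4/491240 + 30641*x**3/184215 + 61413*x**2/122810 + 61404*x/61405 + 1)/(307024*x/61405 + 1)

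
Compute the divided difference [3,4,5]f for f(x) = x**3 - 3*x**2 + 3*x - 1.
9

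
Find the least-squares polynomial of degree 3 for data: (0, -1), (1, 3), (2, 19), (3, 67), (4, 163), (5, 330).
-67/63 + (1717/378)x + (-895/252)x² + (343/108)x³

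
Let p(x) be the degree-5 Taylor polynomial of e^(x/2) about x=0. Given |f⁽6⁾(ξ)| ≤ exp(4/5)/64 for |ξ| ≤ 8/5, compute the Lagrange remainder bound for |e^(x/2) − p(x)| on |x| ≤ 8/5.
256*exp(4/5)/703125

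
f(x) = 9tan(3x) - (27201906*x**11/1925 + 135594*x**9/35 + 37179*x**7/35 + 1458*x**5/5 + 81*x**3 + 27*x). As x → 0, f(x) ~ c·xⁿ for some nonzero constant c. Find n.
13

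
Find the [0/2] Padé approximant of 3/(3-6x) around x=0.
1/(1 - 2*x)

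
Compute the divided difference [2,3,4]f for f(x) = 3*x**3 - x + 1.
27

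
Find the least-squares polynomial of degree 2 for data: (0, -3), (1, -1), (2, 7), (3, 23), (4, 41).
-23/7 + (-8/35)x + (20/7)x²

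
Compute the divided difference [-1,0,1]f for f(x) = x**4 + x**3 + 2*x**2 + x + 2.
3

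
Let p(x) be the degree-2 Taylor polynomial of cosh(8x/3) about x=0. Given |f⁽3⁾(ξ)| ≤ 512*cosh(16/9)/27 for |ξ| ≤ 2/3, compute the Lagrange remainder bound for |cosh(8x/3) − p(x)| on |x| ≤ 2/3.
2048*cosh(16/9)/2187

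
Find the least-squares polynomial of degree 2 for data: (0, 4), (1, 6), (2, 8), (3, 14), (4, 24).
156/35 + (-32/35)x + (10/7)x²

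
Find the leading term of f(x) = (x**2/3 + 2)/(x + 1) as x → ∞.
x/3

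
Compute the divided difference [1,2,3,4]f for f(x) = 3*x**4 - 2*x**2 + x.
30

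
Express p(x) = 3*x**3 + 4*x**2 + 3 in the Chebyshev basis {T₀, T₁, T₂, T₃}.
(5)T₀ + (9/4)T₁ + (2)T₂ + (3/4)T₃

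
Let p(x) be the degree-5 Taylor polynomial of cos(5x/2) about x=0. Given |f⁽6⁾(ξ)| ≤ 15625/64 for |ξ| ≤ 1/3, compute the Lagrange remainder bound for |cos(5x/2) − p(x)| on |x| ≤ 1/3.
3125/6718464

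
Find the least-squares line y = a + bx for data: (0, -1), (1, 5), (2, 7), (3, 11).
a = -1/5, b = 19/5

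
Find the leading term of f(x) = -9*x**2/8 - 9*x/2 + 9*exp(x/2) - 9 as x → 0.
3*x**3/16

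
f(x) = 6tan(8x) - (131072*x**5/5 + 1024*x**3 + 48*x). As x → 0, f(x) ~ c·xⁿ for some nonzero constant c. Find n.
7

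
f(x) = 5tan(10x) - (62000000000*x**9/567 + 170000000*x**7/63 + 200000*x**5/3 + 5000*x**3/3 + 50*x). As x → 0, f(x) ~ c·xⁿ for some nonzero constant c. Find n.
11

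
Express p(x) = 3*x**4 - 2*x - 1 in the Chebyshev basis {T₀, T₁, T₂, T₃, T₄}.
(1/8)T₀ + (-2)T₁ + (3/2)T₂ + (3/8)T₄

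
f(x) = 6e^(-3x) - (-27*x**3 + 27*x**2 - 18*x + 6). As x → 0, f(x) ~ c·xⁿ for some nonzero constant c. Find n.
4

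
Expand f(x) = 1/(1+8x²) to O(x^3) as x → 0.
1 - 8*x**2 + O(x**3)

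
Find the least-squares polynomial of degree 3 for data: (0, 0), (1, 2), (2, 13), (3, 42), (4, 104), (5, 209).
-5/63 + (947/378)x + (-527/252)x² + (215/108)x³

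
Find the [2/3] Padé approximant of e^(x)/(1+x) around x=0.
(13*x**2/140 + 18*x/35 + 1)/(8*x**3/105 - 57*x**2/140 + 18*x/35 + 1)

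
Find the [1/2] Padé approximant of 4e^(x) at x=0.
(4*x/3 + 4)/(x**2/6 - 2*x/3 + 1)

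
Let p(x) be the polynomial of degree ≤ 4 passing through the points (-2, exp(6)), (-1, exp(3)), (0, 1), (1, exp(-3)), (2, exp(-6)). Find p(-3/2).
(-5 + 28*exp(3) + 35*(-2 + 4*exp(3) + exp(6))*exp(6))*exp(-6)/128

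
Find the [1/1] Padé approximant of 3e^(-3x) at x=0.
(3 - 9*x/2)/(3*x/2 + 1)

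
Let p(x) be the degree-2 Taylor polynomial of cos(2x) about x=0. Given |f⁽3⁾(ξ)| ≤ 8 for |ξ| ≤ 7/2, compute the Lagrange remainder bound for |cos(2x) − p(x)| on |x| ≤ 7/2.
343/6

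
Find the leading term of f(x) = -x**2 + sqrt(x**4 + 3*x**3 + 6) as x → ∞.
3*x/2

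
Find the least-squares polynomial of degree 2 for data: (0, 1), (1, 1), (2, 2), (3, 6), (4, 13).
43/35 + (-137/70)x + (17/14)x²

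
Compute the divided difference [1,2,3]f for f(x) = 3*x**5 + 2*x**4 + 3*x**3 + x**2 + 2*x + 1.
339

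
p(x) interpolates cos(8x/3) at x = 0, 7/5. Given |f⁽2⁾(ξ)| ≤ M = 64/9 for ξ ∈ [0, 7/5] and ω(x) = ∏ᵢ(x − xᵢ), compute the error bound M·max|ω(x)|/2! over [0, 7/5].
392/225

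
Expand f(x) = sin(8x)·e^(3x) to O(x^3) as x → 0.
8*x + 24*x**2 + O(x**3)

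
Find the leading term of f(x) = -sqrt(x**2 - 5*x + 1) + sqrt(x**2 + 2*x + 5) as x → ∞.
7/2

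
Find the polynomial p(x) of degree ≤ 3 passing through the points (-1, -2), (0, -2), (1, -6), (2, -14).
-2*x**2 - 2*x - 2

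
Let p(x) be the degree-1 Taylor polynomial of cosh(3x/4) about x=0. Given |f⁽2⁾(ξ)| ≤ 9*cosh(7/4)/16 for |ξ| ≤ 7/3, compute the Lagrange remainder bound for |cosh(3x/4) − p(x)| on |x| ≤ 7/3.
49*cosh(7/4)/32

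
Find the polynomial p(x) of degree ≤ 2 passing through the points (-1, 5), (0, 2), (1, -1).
2 - 3*x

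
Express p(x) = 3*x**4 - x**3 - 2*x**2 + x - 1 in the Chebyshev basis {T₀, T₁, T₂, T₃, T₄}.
(-7/8)T₀ + (1/4)T₁ + (1/2)T₂ + (-1/4)T₃ + (3/8)T₄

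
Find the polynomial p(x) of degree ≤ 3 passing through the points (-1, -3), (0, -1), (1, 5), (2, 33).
3*x**3 + 2*x**2 + x - 1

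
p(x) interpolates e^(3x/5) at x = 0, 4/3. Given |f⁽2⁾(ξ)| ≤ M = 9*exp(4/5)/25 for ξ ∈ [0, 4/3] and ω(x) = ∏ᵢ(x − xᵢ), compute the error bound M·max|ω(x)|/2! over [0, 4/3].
2*exp(4/5)/25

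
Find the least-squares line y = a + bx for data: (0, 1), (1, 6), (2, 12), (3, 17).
a = 9/10, b = 27/5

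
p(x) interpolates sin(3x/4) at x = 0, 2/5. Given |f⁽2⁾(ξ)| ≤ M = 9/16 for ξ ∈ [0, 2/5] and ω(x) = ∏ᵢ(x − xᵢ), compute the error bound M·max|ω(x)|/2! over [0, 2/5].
9/800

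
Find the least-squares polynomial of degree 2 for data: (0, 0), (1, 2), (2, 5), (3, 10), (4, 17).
4/35 + (27/35)x + (6/7)x²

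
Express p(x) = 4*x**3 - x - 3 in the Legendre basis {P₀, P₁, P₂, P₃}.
(-3)P₀ + (7/5)P₁ + (8/5)P₃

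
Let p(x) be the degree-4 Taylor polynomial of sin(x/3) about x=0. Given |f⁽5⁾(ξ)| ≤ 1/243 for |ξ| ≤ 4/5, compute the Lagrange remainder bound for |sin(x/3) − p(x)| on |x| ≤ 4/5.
128/11390625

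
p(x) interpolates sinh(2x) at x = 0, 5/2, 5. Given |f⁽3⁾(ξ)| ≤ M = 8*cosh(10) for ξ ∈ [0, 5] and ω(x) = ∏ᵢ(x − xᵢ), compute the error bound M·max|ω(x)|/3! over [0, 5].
125*sqrt(3)*cosh(10)/27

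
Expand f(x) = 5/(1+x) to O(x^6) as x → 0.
5 - 5*x + 5*x**2 - 5*x**3 + 5*x**4 - 5*x**5 + O(x**6)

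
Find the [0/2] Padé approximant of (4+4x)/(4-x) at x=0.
1/(5*x**2/4 - 5*x/4 + 1)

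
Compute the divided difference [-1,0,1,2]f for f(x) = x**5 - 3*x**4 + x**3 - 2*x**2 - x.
0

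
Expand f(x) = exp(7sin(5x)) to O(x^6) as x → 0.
1 + 35*x + 1225*x**2/2 + 7000*x**3 + 459375*x**4/8 + 1045625*x**5/3 + O(x**6)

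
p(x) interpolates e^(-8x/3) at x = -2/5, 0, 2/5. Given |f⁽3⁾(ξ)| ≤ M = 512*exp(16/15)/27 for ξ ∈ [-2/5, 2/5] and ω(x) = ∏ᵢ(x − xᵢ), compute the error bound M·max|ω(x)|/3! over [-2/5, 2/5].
4096*sqrt(3)*exp(16/15)/91125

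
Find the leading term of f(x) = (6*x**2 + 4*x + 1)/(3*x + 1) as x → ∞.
2*x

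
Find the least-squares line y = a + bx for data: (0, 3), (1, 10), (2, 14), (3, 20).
a = 7/2, b = 11/2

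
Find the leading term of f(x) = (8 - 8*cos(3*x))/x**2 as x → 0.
36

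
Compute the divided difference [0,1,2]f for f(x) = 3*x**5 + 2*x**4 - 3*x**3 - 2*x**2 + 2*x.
48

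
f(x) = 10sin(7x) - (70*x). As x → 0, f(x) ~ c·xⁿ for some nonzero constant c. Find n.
3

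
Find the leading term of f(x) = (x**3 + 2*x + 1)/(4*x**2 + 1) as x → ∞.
x/4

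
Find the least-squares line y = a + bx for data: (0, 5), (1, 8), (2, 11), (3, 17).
a = 22/5, b = 39/10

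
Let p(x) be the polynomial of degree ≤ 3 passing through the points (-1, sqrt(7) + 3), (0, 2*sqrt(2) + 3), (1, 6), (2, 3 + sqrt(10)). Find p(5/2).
-57/16 - 5*sqrt(7)/16 + 21*sqrt(2)/8 + 35*sqrt(10)/16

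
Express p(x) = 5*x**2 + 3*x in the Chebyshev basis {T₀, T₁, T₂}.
(5/2)T₀ + (3)T₁ + (5/2)T₂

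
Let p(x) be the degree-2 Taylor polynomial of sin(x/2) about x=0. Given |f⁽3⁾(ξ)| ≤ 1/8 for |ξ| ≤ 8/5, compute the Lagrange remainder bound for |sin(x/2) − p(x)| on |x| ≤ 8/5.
32/375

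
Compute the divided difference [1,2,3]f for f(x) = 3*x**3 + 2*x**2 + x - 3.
20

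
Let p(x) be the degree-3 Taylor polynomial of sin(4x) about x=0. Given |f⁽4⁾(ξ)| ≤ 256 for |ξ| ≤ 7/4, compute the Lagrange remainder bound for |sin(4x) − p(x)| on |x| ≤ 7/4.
2401/24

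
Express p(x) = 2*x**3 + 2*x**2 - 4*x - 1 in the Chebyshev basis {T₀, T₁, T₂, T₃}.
(-5/2)T₁ + T₂ + (1/2)T₃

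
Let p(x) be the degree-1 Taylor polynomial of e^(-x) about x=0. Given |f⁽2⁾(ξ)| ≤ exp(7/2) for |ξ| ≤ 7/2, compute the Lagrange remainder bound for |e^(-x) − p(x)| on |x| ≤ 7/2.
49*exp(7/2)/8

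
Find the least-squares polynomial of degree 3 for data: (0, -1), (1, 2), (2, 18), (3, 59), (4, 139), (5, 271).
-22/21 + (25/18)x + (-31/84)x² + (79/36)x³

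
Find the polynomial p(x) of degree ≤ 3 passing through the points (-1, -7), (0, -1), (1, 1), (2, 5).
x**3 - 2*x**2 + 3*x - 1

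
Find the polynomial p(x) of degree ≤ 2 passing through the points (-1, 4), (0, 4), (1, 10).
3*x**2 + 3*x + 4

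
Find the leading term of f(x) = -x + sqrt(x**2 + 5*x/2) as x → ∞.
5/4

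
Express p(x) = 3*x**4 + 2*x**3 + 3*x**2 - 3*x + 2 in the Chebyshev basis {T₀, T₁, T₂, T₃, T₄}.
(37/8)T₀ + (-3/2)T₁ + (3)T₂ + (1/2)T₃ + (3/8)T₄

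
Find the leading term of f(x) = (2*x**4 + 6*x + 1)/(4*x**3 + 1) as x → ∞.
x/2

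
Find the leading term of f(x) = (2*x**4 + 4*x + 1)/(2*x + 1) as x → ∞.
x**3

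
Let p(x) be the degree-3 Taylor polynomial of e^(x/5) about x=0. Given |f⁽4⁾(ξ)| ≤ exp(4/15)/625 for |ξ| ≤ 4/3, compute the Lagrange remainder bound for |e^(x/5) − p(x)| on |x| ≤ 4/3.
32*exp(4/15)/151875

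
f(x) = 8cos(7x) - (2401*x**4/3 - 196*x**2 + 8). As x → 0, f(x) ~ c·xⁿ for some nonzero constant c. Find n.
6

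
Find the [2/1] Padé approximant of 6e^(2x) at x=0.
(4*x**2 + 8*x + 6)/(1 - 2*x/3)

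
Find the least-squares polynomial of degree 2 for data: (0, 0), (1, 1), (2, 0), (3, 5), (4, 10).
2/5 + (-8/5)x + x²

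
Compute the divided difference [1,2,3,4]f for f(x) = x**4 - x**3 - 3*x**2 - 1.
9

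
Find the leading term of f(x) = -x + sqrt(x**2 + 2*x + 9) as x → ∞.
1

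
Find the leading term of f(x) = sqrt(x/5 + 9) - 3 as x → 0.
x/30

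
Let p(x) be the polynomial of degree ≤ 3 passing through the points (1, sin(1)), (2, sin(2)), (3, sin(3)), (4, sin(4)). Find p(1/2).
-35*sin(2)/16 + 21*sin(3)/16 - 5*sin(4)/16 + 35*sin(1)/16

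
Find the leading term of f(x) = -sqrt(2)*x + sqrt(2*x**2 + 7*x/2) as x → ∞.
7*sqrt(2)/8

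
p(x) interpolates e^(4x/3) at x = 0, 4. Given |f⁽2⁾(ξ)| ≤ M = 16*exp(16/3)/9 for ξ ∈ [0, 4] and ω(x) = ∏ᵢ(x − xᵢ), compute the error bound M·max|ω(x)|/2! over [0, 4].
32*exp(16/3)/9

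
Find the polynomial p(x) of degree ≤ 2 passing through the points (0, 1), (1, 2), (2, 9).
3*x**2 - 2*x + 1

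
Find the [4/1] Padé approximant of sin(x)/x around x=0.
x**4/120 - x**2/6 + 1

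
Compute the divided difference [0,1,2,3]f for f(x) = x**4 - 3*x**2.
6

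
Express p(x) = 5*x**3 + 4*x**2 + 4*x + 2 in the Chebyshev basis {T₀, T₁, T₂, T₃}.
(4)T₀ + (31/4)T₁ + (2)T₂ + (5/4)T₃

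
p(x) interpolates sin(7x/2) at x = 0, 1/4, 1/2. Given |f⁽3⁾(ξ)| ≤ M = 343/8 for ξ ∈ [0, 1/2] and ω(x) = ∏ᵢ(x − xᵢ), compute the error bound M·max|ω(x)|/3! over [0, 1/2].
343*sqrt(3)/13824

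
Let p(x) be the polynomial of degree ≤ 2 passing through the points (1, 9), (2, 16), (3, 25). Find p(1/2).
25/4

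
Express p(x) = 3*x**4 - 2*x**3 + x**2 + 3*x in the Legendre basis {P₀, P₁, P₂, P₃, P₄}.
(14/15)P₀ + (9/5)P₁ + (50/21)P₂ + (-4/5)P₃ + (24/35)P₄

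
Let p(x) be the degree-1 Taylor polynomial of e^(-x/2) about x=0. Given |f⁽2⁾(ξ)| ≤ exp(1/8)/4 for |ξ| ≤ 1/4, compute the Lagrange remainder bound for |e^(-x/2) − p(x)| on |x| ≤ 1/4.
exp(1/8)/128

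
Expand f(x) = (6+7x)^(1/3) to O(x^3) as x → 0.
6**(1/3) + 7*6**(1/3)*x/18 - 49*6**(1/3)*x**2/324 + O(x**3)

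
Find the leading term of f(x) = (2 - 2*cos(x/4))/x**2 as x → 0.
1/16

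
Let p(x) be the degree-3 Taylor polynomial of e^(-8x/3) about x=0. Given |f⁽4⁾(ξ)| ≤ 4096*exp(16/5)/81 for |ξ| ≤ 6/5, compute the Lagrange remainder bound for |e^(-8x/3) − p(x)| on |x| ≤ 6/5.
8192*exp(16/5)/1875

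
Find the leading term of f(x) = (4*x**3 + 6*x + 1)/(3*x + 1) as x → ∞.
4*x**2/3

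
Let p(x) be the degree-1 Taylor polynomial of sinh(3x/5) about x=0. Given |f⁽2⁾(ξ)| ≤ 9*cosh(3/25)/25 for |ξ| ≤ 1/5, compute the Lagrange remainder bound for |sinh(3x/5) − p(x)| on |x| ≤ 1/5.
9*cosh(3/25)/1250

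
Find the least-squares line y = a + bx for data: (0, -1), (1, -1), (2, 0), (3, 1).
a = -13/10, b = 7/10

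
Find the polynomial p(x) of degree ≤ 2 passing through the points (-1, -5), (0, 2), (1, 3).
-3*x**2 + 4*x + 2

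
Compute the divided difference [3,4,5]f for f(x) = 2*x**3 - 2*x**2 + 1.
22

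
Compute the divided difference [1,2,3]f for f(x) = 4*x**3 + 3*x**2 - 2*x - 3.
27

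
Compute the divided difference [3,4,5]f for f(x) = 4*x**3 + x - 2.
48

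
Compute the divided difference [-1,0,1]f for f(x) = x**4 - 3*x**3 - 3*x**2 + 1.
-2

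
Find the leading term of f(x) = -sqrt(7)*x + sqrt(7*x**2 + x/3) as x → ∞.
sqrt(7)/42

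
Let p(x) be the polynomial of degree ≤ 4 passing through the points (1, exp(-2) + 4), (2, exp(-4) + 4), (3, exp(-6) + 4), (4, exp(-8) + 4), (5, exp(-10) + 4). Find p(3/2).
(-70*exp(4) - 5 + 28*exp(2) + 140*exp(6) + 35*exp(8) + 512*exp(10))*exp(-10)/128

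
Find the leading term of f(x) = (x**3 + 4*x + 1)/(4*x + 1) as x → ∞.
x**2/4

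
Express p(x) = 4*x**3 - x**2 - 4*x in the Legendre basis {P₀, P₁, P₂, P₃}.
(-1/3)P₀ + (-8/5)P₁ + (-2/3)P₂ + (8/5)P₃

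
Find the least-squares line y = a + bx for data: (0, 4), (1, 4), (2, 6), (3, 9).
a = 16/5, b = 17/10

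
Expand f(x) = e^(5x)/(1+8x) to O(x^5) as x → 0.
1 - 3*x + 73*x**2/2 - 1627*x**3/6 + 17563*x**4/8 + O(x**5)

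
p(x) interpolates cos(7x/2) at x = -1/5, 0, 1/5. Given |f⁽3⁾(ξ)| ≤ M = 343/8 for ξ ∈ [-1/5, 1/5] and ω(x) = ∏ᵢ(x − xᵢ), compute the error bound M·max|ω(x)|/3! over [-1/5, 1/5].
343*sqrt(3)/27000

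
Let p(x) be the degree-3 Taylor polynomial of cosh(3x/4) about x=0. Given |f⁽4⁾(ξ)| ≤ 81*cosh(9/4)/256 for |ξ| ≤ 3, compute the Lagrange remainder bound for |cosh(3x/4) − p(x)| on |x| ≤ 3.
2187*cosh(9/4)/2048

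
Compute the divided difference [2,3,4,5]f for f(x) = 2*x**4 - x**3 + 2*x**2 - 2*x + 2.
27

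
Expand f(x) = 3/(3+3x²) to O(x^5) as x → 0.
1 - x**2 + x**4 + O(x**5)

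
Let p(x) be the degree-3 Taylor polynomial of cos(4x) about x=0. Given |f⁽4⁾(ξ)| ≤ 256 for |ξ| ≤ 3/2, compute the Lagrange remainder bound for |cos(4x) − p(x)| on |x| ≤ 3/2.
54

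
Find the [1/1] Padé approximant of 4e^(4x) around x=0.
(8*x + 4)/(1 - 2*x)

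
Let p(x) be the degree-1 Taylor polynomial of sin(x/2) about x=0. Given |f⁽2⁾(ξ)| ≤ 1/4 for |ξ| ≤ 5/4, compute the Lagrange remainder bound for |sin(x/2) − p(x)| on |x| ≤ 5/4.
25/128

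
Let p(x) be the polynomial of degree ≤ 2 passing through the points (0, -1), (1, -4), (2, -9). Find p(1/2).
-9/4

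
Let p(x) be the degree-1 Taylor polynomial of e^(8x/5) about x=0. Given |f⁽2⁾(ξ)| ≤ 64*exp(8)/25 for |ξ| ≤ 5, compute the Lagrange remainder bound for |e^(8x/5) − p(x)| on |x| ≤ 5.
32*exp(8)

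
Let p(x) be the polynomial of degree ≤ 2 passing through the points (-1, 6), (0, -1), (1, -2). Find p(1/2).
-9/4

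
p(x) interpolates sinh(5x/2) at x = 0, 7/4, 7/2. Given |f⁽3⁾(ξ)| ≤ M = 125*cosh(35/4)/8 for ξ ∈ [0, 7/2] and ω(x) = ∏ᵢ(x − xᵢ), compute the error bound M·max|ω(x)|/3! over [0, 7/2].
42875*sqrt(3)*cosh(35/4)/13824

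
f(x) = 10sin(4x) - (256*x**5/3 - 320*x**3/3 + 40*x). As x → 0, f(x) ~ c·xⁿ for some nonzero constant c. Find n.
7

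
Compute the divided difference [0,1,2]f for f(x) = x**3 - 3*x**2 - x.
0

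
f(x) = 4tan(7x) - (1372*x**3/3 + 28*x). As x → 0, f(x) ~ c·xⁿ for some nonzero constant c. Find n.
5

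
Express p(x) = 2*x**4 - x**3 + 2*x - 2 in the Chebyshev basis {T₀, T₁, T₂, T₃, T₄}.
(-5/4)T₀ + (5/4)T₁ + T₂ + (-1/4)T₃ + (1/4)T₄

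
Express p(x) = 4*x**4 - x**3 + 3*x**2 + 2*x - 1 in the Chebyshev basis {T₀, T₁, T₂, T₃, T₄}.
(2)T₀ + (5/4)T₁ + (7/2)T₂ + (-1/4)T₃ + (1/2)T₄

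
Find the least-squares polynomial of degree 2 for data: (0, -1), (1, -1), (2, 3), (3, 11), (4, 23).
-1 + (-2)x + (2)x²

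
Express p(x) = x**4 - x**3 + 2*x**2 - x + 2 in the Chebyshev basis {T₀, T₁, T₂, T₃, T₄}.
(27/8)T₀ + (-7/4)T₁ + (3/2)T₂ + (-1/4)T₃ + (1/8)T₄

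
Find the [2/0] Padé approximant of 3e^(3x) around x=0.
27*x**2/2 + 9*x + 3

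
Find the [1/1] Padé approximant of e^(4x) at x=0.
(2*x + 1)/(1 - 2*x)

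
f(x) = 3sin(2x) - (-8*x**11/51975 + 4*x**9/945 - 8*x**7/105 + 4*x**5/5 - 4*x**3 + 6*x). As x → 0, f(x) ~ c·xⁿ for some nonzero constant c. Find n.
13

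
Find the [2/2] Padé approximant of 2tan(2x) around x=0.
4*x/(1 - 4*x**2/3)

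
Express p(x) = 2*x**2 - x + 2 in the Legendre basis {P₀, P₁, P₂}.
(8/3)P₀ - P₁ + (4/3)P₂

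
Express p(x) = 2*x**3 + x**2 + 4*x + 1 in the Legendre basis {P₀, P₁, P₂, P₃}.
(4/3)P₀ + (26/5)P₁ + (2/3)P₂ + (4/5)P₃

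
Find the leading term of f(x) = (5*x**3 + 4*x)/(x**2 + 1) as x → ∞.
5*x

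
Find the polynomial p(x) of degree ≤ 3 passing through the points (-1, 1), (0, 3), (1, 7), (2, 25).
2*x**3 + x**2 + x + 3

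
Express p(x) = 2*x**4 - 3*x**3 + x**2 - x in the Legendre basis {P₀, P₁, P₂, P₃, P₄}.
(11/15)P₀ + (-14/5)P₁ + (38/21)P₂ + (-6/5)P₃ + (16/35)P₄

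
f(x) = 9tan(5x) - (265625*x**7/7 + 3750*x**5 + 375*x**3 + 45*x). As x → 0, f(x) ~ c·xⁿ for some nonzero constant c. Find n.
9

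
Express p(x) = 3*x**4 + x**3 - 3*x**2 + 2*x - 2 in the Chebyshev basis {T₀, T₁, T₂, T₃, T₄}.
(-19/8)T₀ + (11/4)T₁ + (1/4)T₃ + (3/8)T₄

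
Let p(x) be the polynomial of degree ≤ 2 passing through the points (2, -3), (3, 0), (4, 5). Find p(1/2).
-15/4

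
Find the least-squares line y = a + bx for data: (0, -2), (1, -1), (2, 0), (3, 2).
a = -11/5, b = 13/10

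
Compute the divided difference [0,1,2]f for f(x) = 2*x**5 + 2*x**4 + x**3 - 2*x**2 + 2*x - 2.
45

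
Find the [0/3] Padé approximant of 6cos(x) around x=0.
6/(x**2/2 + 1)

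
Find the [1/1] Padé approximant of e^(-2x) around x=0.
(1 - x)/(x + 1)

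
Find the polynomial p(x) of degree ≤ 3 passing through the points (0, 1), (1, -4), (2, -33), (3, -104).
-3*x**3 - 3*x**2 + x + 1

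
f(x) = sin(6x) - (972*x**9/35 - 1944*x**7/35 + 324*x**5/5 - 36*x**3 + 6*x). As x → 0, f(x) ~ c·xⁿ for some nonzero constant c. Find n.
11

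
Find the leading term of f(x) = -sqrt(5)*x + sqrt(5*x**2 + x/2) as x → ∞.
sqrt(5)/20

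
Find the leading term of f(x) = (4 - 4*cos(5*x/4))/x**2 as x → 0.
25/8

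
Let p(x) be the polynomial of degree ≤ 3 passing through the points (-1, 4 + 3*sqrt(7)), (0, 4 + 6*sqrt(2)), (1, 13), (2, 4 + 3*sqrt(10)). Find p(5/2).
-251/16 - 15*sqrt(7)/16 + 63*sqrt(2)/8 + 105*sqrt(10)/16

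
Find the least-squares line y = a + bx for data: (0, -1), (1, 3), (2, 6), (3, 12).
a = -13/10, b = 21/5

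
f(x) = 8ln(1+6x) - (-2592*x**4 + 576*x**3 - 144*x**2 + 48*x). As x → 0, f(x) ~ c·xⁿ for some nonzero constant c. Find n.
5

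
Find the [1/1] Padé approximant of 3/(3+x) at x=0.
1/(x/3 + 1)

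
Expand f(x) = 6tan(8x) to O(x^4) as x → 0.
48*x + 1024*x**3 + O(x**4)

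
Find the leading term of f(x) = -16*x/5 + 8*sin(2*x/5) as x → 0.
-32*x**3/375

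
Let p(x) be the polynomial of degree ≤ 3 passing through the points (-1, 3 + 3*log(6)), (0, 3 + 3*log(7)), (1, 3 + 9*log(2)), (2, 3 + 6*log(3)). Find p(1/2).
3 + log(112*2**(7/8)*3**(7/16)*7**(11/16)/3)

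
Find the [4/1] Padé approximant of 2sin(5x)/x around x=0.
625*x**4/12 - 125*x**2/3 + 10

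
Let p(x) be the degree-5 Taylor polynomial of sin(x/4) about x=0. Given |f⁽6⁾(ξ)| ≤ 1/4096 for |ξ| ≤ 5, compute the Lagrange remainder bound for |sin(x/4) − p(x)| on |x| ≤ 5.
3125/589824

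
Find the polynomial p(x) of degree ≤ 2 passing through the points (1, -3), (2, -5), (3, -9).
-x**2 + x - 3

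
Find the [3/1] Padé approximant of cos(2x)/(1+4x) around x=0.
(x**3/6 - 43*x**2/21 + x/84 + 1)/(337*x/84 + 1)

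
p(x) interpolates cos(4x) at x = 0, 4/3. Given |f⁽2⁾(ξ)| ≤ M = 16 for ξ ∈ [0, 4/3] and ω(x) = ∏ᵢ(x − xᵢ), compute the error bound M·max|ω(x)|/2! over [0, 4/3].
32/9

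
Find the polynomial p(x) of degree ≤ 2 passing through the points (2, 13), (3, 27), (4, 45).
2*x**2 + 4*x - 3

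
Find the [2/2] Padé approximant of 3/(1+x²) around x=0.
3/(x**2 + 1)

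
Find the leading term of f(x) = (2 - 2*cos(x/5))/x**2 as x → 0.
1/25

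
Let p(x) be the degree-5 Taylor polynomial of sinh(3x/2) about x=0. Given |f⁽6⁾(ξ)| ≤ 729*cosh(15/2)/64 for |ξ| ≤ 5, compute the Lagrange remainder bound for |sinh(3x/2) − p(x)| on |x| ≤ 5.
253125*cosh(15/2)/1024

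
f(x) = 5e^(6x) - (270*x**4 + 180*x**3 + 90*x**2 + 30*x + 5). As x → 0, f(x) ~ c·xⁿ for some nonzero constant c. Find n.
5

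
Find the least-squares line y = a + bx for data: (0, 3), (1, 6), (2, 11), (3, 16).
a = 12/5, b = 22/5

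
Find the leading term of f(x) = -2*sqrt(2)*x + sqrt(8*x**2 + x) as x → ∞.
sqrt(2)/8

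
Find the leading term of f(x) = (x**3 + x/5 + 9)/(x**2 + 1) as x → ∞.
x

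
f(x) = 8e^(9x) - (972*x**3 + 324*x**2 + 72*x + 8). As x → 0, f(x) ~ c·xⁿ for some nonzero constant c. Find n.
4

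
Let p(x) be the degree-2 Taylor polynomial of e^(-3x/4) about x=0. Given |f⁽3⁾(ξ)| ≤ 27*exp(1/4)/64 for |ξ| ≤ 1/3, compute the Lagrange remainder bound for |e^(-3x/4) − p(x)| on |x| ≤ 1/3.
exp(1/4)/384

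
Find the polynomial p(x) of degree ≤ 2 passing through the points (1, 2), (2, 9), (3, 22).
3*x**2 - 2*x + 1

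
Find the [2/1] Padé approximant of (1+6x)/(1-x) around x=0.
(6*x + 1)/(1 - x)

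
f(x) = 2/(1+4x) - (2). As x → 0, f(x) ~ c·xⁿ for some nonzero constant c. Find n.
1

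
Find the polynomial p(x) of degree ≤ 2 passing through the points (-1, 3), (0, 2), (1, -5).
-3*x**2 - 4*x + 2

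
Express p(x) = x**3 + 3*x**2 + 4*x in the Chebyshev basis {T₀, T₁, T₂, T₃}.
(3/2)T₀ + (19/4)T₁ + (3/2)T₂ + (1/4)T₃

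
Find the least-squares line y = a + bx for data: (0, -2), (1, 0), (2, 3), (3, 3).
a = -17/10, b = 9/5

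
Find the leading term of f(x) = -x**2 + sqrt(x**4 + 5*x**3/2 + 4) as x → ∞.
5*x/4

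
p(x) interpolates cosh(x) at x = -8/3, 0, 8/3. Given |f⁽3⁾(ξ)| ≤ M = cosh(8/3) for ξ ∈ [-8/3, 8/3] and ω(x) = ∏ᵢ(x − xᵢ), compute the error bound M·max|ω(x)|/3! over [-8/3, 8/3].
512*sqrt(3)*cosh(8/3)/729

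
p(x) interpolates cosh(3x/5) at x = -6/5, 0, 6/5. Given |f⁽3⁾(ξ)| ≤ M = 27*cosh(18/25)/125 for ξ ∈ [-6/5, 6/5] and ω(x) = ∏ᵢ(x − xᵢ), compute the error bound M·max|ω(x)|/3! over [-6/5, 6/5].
216*sqrt(3)*cosh(18/25)/15625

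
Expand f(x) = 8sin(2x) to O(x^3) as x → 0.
16*x + O(x**3)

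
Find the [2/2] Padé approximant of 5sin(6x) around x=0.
30*x/(6*x**2 + 1)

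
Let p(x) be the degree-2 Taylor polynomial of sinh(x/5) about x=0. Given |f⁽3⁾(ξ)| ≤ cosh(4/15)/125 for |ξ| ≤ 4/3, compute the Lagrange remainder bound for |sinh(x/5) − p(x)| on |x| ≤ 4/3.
32*cosh(4/15)/10125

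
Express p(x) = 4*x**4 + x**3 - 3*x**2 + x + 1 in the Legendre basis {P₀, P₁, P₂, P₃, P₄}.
(4/5)P₀ + (8/5)P₁ + (2/7)P₂ + (2/5)P₃ + (32/35)P₄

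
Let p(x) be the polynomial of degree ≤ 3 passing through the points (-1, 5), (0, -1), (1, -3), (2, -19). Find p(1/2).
-11/8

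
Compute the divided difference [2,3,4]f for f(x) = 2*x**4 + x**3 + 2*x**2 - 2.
121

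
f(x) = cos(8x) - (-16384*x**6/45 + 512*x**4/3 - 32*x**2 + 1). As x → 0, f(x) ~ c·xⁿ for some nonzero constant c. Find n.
8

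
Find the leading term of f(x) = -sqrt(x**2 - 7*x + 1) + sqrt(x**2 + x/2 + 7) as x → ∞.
15/4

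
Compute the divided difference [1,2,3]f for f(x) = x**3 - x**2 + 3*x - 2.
5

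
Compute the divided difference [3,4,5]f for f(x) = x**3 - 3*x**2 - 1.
9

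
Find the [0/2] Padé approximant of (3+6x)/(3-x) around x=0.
1/(14*x**2/3 - 7*x/3 + 1)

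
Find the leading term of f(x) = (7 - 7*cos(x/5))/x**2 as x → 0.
7/50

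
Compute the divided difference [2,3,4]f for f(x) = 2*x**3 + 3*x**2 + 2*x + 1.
21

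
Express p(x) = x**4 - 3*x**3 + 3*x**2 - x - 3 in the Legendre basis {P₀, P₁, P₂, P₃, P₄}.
(-9/5)P₀ + (-14/5)P₁ + (18/7)P₂ + (-6/5)P₃ + (8/35)P₄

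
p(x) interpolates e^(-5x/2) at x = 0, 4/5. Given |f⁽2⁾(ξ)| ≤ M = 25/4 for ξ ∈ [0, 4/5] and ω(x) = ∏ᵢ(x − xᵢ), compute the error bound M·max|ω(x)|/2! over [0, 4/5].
1/2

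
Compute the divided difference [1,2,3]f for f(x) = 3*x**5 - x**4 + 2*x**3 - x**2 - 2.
256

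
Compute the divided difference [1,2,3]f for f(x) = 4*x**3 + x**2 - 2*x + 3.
25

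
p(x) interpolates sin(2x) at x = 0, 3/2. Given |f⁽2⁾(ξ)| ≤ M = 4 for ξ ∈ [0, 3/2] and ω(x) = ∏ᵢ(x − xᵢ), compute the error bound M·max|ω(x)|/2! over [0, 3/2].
9/8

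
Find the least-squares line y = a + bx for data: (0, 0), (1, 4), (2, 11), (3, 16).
a = -1/2, b = 11/2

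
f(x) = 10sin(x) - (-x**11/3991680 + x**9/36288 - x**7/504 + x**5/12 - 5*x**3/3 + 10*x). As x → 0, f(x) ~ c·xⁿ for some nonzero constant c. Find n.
13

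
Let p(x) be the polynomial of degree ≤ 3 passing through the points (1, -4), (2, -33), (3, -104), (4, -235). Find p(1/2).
3/8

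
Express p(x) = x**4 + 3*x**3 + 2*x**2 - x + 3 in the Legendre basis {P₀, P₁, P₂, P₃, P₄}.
(58/15)P₀ + (4/5)P₁ + (40/21)P₂ + (6/5)P₃ + (8/35)P₄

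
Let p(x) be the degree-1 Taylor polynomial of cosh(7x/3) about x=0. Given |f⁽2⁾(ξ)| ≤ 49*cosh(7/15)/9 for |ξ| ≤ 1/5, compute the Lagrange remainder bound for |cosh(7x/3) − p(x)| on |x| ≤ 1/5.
49*cosh(7/15)/450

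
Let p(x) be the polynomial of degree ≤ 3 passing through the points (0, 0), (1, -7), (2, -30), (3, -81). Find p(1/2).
-9/4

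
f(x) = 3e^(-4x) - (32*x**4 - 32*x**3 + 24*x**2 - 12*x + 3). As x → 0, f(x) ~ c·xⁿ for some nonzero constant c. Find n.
5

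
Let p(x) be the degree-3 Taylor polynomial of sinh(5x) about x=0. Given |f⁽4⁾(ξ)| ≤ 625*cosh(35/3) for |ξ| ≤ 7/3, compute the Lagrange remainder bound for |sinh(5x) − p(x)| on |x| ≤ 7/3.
1500625*cosh(35/3)/1944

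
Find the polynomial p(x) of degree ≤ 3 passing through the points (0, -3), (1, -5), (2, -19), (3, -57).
-2*x**3 - 3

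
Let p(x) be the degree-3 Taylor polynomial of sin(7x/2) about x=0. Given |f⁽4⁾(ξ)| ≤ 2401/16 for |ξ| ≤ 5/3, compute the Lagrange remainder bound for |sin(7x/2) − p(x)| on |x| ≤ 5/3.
1500625/31104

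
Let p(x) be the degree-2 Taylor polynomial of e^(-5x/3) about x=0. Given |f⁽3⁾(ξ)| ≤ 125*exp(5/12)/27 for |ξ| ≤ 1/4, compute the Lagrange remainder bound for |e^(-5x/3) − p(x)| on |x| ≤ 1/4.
125*exp(5/12)/10368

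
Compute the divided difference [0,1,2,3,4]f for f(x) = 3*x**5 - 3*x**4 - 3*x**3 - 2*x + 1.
27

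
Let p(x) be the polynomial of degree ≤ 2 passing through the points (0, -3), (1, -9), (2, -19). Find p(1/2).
-11/2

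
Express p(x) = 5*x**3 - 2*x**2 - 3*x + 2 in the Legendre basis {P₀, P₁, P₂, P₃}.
(4/3)P₀ + (-4/3)P₂ + (2)P₃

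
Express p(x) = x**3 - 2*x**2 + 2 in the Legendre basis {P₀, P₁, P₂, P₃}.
(4/3)P₀ + (3/5)P₁ + (-4/3)P₂ + (2/5)P₃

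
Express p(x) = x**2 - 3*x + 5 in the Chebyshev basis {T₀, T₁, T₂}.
(11/2)T₀ + (-3)T₁ + (1/2)T₂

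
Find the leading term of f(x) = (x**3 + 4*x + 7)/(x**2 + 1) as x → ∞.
x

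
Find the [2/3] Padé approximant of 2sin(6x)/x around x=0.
(12 - 252*x**2/5)/(9*x**2/5 + 1)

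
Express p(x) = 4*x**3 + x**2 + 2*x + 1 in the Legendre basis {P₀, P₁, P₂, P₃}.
(4/3)P₀ + (22/5)P₁ + (2/3)P₂ + (8/5)P₃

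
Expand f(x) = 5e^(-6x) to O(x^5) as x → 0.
5 - 30*x + 90*x**2 - 180*x**3 + 270*x**4 + O(x**5)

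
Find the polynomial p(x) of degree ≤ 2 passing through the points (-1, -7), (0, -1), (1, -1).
-3*x**2 + 3*x - 1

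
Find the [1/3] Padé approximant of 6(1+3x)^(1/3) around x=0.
(15*x + 6)/(x**3/3 - x**2/2 + 3*x/2 + 1)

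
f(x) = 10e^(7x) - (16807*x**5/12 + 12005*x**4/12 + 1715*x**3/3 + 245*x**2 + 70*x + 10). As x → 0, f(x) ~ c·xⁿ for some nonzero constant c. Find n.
6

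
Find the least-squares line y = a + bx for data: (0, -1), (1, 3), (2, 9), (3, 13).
a = -6/5, b = 24/5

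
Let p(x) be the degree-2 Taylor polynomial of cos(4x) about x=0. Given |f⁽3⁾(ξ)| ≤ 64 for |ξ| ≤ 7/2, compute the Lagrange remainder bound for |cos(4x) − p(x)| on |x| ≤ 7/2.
1372/3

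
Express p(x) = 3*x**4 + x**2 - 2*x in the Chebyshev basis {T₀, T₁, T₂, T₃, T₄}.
(13/8)T₀ + (-2)T₁ + (2)T₂ + (3/8)T₄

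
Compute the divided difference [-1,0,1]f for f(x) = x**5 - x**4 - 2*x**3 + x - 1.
-1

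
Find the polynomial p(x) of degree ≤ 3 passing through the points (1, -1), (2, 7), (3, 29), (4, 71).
x**3 + x**2 - 2*x - 1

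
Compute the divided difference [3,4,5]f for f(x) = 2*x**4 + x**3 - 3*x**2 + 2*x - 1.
203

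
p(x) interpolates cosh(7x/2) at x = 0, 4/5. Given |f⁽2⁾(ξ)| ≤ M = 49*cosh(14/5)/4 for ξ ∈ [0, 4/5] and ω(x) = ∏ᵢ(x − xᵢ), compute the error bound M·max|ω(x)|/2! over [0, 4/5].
49*cosh(14/5)/50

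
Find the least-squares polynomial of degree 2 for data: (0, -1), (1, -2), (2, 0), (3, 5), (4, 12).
-38/35 + (-149/70)x + (19/14)x²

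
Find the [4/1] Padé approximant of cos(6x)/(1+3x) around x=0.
(54*x**4 - 18*x**2 + 1)/(3*x + 1)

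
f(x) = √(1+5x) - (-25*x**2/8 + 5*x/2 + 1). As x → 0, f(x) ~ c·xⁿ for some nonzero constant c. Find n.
3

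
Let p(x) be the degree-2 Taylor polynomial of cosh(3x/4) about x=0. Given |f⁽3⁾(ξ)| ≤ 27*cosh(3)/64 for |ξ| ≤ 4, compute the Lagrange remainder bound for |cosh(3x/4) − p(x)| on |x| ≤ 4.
9*cosh(3)/2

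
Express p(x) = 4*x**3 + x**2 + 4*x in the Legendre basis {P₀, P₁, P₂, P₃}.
(1/3)P₀ + (32/5)P₁ + (2/3)P₂ + (8/5)P₃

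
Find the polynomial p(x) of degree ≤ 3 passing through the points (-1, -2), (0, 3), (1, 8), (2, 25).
2*x**3 + 3*x + 3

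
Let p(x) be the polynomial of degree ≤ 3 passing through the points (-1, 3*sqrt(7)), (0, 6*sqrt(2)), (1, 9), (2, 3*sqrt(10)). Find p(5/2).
-315/16 - 15*sqrt(7)/16 + 63*sqrt(2)/8 + 105*sqrt(10)/16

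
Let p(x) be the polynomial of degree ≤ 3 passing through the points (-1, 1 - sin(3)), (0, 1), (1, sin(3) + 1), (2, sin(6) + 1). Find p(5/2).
35*sin(6)/16 - 15*sin(3)/8 + 1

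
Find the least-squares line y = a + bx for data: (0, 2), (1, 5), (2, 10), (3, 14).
a = 8/5, b = 41/10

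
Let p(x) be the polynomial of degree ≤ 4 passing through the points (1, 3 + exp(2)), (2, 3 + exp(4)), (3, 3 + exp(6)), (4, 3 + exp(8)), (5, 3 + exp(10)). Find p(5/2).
-5*exp(8)/32 - 5*exp(2)/128 + 3 + 15*exp(4)/32 + 45*exp(6)/64 + 3*exp(10)/128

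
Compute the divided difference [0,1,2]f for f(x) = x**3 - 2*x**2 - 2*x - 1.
1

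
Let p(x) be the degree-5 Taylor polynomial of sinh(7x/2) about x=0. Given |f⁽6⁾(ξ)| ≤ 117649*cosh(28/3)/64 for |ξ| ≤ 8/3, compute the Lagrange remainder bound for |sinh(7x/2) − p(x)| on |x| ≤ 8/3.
30118144*cosh(28/3)/32805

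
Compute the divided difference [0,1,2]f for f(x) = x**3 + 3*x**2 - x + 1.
6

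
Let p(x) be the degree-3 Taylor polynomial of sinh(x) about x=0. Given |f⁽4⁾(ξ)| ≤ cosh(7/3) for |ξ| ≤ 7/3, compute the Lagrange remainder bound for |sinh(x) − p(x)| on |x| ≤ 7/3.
2401*cosh(7/3)/1944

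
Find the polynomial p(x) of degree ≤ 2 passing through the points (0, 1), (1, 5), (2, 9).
4*x + 1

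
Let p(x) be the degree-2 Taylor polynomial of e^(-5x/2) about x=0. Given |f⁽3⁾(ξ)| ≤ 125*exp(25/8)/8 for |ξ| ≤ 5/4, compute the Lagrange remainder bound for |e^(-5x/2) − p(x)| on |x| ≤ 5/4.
15625*exp(25/8)/3072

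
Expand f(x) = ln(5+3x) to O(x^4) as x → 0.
log(5) + 3*x/5 - 9*x**2/50 + 9*x**3/125 + O(x**4)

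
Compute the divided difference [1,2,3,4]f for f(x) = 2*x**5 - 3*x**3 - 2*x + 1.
127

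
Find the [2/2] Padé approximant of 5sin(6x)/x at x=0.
(30 - 126*x**2)/(9*x**2/5 + 1)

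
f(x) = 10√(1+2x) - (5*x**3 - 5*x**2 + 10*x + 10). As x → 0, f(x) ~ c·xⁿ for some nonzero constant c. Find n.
4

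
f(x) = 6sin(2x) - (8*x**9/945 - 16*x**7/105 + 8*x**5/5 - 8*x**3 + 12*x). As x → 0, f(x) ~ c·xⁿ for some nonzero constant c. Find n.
11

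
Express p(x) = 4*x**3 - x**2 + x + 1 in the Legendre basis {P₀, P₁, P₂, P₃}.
(2/3)P₀ + (17/5)P₁ + (-2/3)P₂ + (8/5)P₃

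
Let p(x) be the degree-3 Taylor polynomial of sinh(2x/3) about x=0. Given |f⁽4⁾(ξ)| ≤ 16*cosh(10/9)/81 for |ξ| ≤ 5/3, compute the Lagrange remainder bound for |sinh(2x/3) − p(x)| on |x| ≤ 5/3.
1250*cosh(10/9)/19683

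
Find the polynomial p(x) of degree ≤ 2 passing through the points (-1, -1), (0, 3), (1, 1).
-3*x**2 + x + 3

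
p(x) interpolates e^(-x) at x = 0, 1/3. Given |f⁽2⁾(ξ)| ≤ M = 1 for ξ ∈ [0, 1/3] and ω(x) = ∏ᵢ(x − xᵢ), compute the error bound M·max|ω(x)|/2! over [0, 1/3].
1/72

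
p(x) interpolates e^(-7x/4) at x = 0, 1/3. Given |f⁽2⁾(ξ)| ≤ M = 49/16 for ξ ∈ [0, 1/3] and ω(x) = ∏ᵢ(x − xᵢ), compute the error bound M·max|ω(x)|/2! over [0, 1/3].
49/1152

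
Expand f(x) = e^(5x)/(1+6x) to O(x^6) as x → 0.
1 - x + 37*x**2/2 - 541*x**3/6 + 13609*x**4/24 - 81029*x**5/24 + O(x**6)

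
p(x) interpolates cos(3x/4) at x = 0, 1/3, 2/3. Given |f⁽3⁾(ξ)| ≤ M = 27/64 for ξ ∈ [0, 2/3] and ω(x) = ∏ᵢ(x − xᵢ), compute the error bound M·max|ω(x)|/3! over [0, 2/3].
sqrt(3)/1728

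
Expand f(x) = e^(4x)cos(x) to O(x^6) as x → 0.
1 + 4*x + 15*x**2/2 + 26*x**3/3 + 161*x**4/24 + 101*x**5/30 + O(x**6)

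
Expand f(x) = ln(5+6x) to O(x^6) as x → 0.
log(5) + 6*x/5 - 18*x**2/25 + 72*x**3/125 - 324*x**4/625 + 7776*x**5/15625 + O(x**6)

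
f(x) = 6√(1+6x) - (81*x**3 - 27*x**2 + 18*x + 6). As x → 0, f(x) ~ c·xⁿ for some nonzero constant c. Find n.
4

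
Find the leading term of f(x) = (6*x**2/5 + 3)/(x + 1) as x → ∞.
6*x/5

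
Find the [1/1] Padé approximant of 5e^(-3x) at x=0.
(5 - 15*x/2)/(3*x/2 + 1)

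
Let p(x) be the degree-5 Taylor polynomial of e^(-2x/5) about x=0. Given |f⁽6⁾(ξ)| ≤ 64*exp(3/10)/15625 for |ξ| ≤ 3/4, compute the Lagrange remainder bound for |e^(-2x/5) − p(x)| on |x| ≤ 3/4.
81*exp(3/10)/80000000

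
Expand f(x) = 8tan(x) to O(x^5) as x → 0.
8*x + 8*x**3/3 + O(x**5)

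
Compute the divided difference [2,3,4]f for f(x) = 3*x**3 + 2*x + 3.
27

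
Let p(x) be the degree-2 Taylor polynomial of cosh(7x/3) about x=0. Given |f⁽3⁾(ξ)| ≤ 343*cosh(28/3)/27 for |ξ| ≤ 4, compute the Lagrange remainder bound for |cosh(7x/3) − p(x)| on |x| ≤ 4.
10976*cosh(28/3)/81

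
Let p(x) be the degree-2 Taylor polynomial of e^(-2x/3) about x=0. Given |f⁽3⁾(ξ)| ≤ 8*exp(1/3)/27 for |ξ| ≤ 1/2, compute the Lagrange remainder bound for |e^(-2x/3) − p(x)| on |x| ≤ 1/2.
exp(1/3)/162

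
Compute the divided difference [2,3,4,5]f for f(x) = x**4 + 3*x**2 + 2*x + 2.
14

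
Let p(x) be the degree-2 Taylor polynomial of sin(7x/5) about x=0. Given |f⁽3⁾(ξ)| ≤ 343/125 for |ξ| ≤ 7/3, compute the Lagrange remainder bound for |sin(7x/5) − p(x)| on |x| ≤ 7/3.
117649/20250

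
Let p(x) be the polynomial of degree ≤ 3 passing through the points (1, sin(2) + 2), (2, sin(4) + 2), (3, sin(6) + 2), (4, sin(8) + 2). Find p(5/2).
9*sin(4)/16 + 9*sin(6)/16 - sin(8)/16 - sin(2)/16 + 2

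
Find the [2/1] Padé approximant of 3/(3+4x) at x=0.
1/(4*x/3 + 1)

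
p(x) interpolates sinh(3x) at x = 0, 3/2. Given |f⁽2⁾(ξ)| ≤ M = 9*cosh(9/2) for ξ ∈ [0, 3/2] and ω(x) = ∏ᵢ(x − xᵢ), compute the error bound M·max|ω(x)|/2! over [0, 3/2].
81*cosh(9/2)/32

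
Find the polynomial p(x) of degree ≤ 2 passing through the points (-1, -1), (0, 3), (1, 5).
-x**2 + 3*x + 3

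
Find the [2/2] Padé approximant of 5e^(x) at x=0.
(5*x**2/12 + 5*x/2 + 5)/(x**2/12 - x/2 + 1)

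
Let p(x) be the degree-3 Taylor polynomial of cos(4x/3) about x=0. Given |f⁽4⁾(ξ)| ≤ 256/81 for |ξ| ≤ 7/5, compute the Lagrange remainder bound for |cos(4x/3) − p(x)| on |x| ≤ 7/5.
76832/151875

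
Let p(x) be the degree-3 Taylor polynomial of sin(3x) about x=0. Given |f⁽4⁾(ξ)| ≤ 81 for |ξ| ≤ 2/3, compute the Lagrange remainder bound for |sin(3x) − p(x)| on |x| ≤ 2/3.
2/3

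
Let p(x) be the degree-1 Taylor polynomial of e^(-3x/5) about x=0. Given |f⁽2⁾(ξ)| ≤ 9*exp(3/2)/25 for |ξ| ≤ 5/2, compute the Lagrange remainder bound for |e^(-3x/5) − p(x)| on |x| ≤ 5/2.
9*exp(3/2)/8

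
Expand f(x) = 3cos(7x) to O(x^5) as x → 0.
3 - 147*x**2/2 + 2401*x**4/8 + O(x**5)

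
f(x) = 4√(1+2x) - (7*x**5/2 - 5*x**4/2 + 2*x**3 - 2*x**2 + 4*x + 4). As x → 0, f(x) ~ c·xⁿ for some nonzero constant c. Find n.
6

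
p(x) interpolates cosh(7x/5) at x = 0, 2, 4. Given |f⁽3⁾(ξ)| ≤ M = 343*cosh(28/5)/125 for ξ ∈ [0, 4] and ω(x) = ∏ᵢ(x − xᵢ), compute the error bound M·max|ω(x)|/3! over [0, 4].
2744*sqrt(3)*cosh(28/5)/3375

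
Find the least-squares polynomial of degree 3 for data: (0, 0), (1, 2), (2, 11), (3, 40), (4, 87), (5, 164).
19/126 + (-1273/756)x + (116/63)x² + (109/108)x³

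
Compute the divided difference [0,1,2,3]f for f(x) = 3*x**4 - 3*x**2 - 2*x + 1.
18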